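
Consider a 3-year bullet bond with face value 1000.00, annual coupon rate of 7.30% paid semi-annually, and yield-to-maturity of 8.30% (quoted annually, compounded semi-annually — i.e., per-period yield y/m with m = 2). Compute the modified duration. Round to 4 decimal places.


Coupon per period c = face * coupon_rate / m = 36.500000
Periods per year m = 2; per-period yield y/m = 0.041500
Number of cashflows N = 6
Cashflows (t years, CF_t, discount factor 1/(1+y/m)^(m*t), PV):
  t = 0.5000: CF_t = 36.500000, DF = 0.960154, PV = 35.045607
  t = 1.0000: CF_t = 36.500000, DF = 0.921895, PV = 33.649167
  t = 1.5000: CF_t = 36.500000, DF = 0.885161, PV = 32.308370
  t = 2.0000: CF_t = 36.500000, DF = 0.849890, PV = 31.020998
  t = 2.5000: CF_t = 36.500000, DF = 0.816025, PV = 29.784924
  t = 3.0000: CF_t = 1036.500000, DF = 0.783510, PV = 812.107761
Price P = sum_t PV_t = 973.916826
First compute Macaulay numerator sum_t t * PV_t:
  t * PV_t at t = 0.5000: 17.522804
  t * PV_t at t = 1.0000: 33.649167
  t * PV_t at t = 1.5000: 48.462554
  t * PV_t at t = 2.0000: 62.041996
  t * PV_t at t = 2.5000: 74.462309
  t * PV_t at t = 3.0000: 2436.323282
Macaulay duration D = 2672.462113 / 973.916826 = 2.744035
Modified duration = D / (1 + y/m) = 2.744035 / (1 + 0.041500) = 2.634695

Answer: Modified duration = 2.6347


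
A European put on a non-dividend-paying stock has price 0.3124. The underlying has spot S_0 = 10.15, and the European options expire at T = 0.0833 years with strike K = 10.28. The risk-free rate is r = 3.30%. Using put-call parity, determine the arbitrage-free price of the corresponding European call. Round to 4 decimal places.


Put-call parity: C - P = S_0 * exp(-qT) - K * exp(-rT).
S_0 * exp(-qT) = 10.1500 * 1.00000000 = 10.15000000
K * exp(-rT) = 10.2800 * 0.99725487 = 10.25178011
C = P + S*exp(-qT) - K*exp(-rT)
C = 0.3124 + 10.15000000 - 10.25178011 = 0.2106

Answer: Call price = 0.2106


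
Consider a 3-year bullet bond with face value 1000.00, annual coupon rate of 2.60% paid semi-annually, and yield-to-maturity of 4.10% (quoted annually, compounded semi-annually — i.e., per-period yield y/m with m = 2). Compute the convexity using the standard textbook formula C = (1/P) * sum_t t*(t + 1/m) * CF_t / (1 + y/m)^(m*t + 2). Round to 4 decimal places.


Answer: Convexity = 9.6488

Derivation:
Coupon per period c = face * coupon_rate / m = 13.000000
Periods per year m = 2; per-period yield y/m = 0.020500
Number of cashflows N = 6
Cashflows (t years, CF_t, discount factor 1/(1+y/m)^(m*t), PV):
  t = 0.5000: CF_t = 13.000000, DF = 0.979912, PV = 12.738854
  t = 1.0000: CF_t = 13.000000, DF = 0.960227, PV = 12.482953
  t = 1.5000: CF_t = 13.000000, DF = 0.940938, PV = 12.232193
  t = 2.0000: CF_t = 13.000000, DF = 0.922036, PV = 11.986470
  t = 2.5000: CF_t = 13.000000, DF = 0.903514, PV = 11.745684
  t = 3.0000: CF_t = 1013.000000, DF = 0.885364, PV = 896.873911
Price P = sum_t PV_t = 958.060065
Convexity numerator sum_t t*(t + 1/m) * CF_t / (1+y/m)^(m*t + 2):
  t = 0.5000: term = 6.116097
  t = 1.0000: term = 17.979706
  t = 1.5000: term = 35.237052
  t = 2.0000: term = 57.548671
  t = 2.5000: term = 84.588934
  t = 3.0000: term = 9042.628146
Convexity = (1/P) * sum = 9244.098605 / 958.060065 = 9.648767


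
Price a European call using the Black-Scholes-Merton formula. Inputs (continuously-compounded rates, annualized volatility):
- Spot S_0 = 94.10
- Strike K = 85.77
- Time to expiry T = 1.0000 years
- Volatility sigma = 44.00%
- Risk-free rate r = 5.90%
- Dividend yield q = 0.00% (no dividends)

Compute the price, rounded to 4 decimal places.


d1 = (ln(S/K) + (r - q + 0.5*sigma^2) * T) / (sigma * sqrt(T)) = 0.56474716
d2 = d1 - sigma * sqrt(T) = 0.12474716
exp(-rT) = 0.94270677; exp(-qT) = 1.00000000
C = S_0 * exp(-qT) * N(d1) - K * exp(-rT) * N(d2)
N(d1) = 0.71387712; N(d2) = 0.54963814
C = 94.1000 * 1.00000000 * 0.71387712 - 85.7700 * 0.94270677 * 0.54963814 = 22.7343

Answer: Price = 22.7343


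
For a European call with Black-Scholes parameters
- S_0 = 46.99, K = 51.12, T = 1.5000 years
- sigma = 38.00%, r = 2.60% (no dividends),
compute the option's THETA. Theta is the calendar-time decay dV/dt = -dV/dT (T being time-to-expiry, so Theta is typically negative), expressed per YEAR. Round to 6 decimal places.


Answer: Theta = -3.355525

Derivation:
d1 = 0.1354933168; d2 = -0.3299097343
phi(d1) = 0.3952970574; exp(-qT) = 1.0000000000; exp(-rT) = 0.9617507091
Theta = -S*exp(-qT)*phi(d1)*sigma/(2*sqrt(T)) - r*K*exp(-rT)*N(d2) + q*S*exp(-qT)*N(d1)
N(d1) = 0.5538890760; N(d2) = 0.3707340840; sqrt(T) = 1.2247448714
Term 1 = -46.9900 * 1.0000000000 * 0.3952970574 * 0.3800 / (2 * 1.2247448714) = -2.8816219121
Term 2 = -0.0260 * 51.1200 * 0.9617507091 * 0.3707340840 = -0.4739027444
Term 3 = 0 (no dividend yield, q = 0)
Theta = -2.8816219121 + (-0.4739027444) + (0.0000000000) = -3.355525


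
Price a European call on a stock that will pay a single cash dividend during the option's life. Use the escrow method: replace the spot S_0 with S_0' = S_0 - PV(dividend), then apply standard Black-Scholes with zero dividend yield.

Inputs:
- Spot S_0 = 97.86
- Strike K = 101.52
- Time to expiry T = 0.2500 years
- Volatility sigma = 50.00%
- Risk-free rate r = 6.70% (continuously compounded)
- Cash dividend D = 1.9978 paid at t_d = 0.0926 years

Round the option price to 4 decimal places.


PV(D) = D * exp(-r * t_d) = 1.9978 * 0.99381501 = 1.98544362
S_0' = S_0 - PV(D) = 97.8600 - 1.98544362 = 95.87455638
d1 = (ln(S_0'/K) + (r + sigma^2/2)*T) / (sigma*sqrt(T)) = -0.03686076
d2 = d1 - sigma*sqrt(T) = -0.28686076
exp(-rT) = 0.98338950
N(d1) = 0.48529801; N(d2) = 0.38710947
C = S_0' * N(d1) - K * exp(-rT) * N(d2) = 95.87455638 * 0.48529801 - 101.5200 * 0.98338950 * 0.38710947 = 7.8812

Answer: Price = 7.8812


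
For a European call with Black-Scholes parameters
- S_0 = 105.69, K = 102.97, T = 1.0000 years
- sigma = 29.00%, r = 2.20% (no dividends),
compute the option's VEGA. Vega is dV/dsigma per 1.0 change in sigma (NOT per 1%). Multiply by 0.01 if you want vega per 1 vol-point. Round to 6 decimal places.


d1 = 0.3107675771; d2 = 0.0207675771
phi(d1) = 0.3801357791; exp(-qT) = 1.0000000000; exp(-rT) = 0.9782402351
Vega = S * exp(-qT) * phi(d1) * sqrt(T) = 105.6900 * 1.0000000000 * 0.3801357791 * 1.0000000000 = 40.176550

Answer: Vega = 40.176550


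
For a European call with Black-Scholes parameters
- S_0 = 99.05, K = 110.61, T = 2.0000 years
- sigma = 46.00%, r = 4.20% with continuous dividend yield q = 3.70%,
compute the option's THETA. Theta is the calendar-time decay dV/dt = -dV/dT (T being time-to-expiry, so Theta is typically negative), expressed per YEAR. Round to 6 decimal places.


d1 = 0.1709573175; d2 = -0.4795809212
phi(d1) = 0.3931548457; exp(-qT) = 0.9286716938; exp(-rT) = 0.9194312561
Theta = -S*exp(-qT)*phi(d1)*sigma/(2*sqrt(T)) - r*K*exp(-rT)*N(d2) + q*S*exp(-qT)*N(d1)
N(d1) = 0.5678713364; N(d2) = 0.3157627077; sqrt(T) = 1.4142135624
Term 1 = -99.0500 * 0.9286716938 * 0.3931548457 * 0.4600 / (2 * 1.4142135624) = -5.8815684965
Term 2 = -0.0420 * 110.6100 * 0.9194312561 * 0.3157627077 = -1.3487261680
Term 3 = 0.0370 * 99.0500 * 0.9286716938 * 0.5678713364 = 1.9327174164
Theta = -5.8815684965 + (-1.3487261680) + (1.9327174164) = -5.297577

Answer: Theta = -5.297577


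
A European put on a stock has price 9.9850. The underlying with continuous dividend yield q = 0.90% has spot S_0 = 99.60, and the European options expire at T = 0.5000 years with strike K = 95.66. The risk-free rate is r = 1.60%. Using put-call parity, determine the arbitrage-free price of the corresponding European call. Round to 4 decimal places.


Answer: Call price = 14.2400

Derivation:
Put-call parity: C - P = S_0 * exp(-qT) - K * exp(-rT).
S_0 * exp(-qT) = 99.6000 * 0.99551011 = 99.15280694
K * exp(-rT) = 95.6600 * 0.99203191 = 94.89777297
C = P + S*exp(-qT) - K*exp(-rT)
C = 9.9850 + 99.15280694 - 94.89777297 = 14.2400


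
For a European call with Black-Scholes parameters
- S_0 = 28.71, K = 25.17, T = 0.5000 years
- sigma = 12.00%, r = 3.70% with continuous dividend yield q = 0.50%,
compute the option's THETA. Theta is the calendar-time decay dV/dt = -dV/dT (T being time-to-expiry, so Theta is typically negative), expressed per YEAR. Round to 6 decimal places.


d1 = 1.7818228803; d2 = 1.6969700666
phi(d1) = 0.0815625620; exp(-qT) = 0.9975031224; exp(-rT) = 0.9816700746
Theta = -S*exp(-qT)*phi(d1)*sigma/(2*sqrt(T)) - r*K*exp(-rT)*N(d2) + q*S*exp(-qT)*N(d1)
N(d1) = 0.9626109401; N(d2) = 0.9551488401; sqrt(T) = 0.7071067812
Term 1 = -28.7100 * 0.9975031224 * 0.0815625620 * 0.1200 / (2 * 0.7071067812) = -0.1982004169
Term 2 = -0.0370 * 25.1700 * 0.9816700746 * 0.9551488401 = -0.8732157177
Term 3 = 0.0050 * 28.7100 * 0.9975031224 * 0.9626109401 = 0.1378377749
Theta = -0.1982004169 + (-0.8732157177) + (0.1378377749) = -0.933578

Answer: Theta = -0.933578


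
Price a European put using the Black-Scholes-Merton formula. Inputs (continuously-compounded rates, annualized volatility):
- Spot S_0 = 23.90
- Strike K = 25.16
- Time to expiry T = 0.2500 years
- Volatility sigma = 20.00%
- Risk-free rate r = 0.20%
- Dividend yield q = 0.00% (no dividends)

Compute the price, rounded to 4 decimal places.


d1 = (ln(S/K) + (r - q + 0.5*sigma^2) * T) / (sigma * sqrt(T)) = -0.45876973
d2 = d1 - sigma * sqrt(T) = -0.55876973
exp(-rT) = 0.99950012; exp(-qT) = 1.00000000
P = K * exp(-rT) * N(-d2) - S_0 * exp(-qT) * N(-d1)
N(-d1) = 0.67680023; N(-d2) = 0.71184056
P = 25.1600 * 0.99950012 * 0.71184056 - 23.9000 * 1.00000000 * 0.67680023 = 1.7254

Answer: Price = 1.7254


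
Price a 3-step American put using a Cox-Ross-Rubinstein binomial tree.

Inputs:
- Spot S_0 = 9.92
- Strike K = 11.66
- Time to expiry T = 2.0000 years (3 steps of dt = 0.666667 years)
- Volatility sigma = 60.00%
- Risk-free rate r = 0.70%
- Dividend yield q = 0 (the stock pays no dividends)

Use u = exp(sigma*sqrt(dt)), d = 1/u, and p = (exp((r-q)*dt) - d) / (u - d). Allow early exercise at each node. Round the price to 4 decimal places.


dt = T/N = 0.666667
u = exp(sigma*sqrt(dt)) = 1.632150; d = 1/u = 0.612689
p = (exp((r-q)*dt) - d) / (u - d) = 0.384506
Discount per step: exp(-r*dt) = 0.995344
Stock lattice S(k, i) with i counting down-moves:
  k=0: S(0,0) = 9.9200
  k=1: S(1,0) = 16.1909; S(1,1) = 6.0779
  k=2: S(2,0) = 26.4260; S(2,1) = 9.9200; S(2,2) = 3.7238
  k=3: S(3,0) = 43.1312; S(3,1) = 16.1909; S(3,2) = 6.0779; S(3,3) = 2.2816
Terminal payoffs V(N, i) = max(K - S_T, 0):
  V(3,0) = 0.000000; V(3,1) = 0.000000; V(3,2) = 5.582126; V(3,3) = 9.378441
Backward induction: V(k, i) = exp(-r*dt) * [p * V(k+1, i) + (1-p) * V(k+1, i+1)]; then take max(V_cont, immediate exercise) for American.
  V(2,0) = exp(-r*dt) * [p*0.000000 + (1-p)*0.000000] = 0.000000; exercise = 0.000000; V(2,0) = max -> 0.000000
  V(2,1) = exp(-r*dt) * [p*0.000000 + (1-p)*5.582126] = 3.419769; exercise = 1.740000; V(2,1) = max -> 3.419769
  V(2,2) = exp(-r*dt) * [p*5.582126 + (1-p)*9.378441] = 7.881867; exercise = 7.936154; V(2,2) = max -> 7.936154
  V(1,0) = exp(-r*dt) * [p*0.000000 + (1-p)*3.419769] = 2.095048; exercise = 0.000000; V(1,0) = max -> 2.095048
  V(1,1) = exp(-r*dt) * [p*3.419769 + (1-p)*7.936154] = 6.170714; exercise = 5.582126; V(1,1) = max -> 6.170714
  V(0,0) = exp(-r*dt) * [p*2.095048 + (1-p)*6.170714] = 4.582163; exercise = 1.740000; V(0,0) = max -> 4.582163

Answer: Price = V(0,0) = 4.5822


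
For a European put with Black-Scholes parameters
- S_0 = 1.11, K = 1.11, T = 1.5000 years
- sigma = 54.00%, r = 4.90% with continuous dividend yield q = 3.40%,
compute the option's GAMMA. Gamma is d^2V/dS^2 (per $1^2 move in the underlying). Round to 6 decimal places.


Answer: Gamma = 0.483188

Derivation:
d1 = 0.3647018061; d2 = -0.2966604244
phi(d1) = 0.3732741148; exp(-qT) = 0.9502786705; exp(-rT) = 0.9291361458
Gamma = exp(-qT) * phi(d1) / (S * sigma * sqrt(T)) = 0.9502786705 * 0.3732741148 / (1.1100 * 0.5400 * 1.2247448714) = 0.483188


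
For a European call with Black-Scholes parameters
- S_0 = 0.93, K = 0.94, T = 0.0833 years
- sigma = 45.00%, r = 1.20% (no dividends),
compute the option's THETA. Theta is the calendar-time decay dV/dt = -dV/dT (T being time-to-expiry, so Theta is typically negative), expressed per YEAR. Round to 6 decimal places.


d1 = -0.0097134680; d2 = -0.1395912952
phi(d1) = 0.3989234605; exp(-qT) = 1.0000000000; exp(-rT) = 0.9990008994
Theta = -S*exp(-qT)*phi(d1)*sigma/(2*sqrt(T)) - r*K*exp(-rT)*N(d2) + q*S*exp(-qT)*N(d1)
N(d1) = 0.4961249479; N(d2) = 0.4444914594; sqrt(T) = 0.2886173938
Term 1 = -0.9300 * 1.0000000000 * 0.3989234605 * 0.4500 / (2 * 0.2886173938) = -0.2892228116
Term 2 = -0.0120 * 0.9400 * 0.9990008994 * 0.4444914594 = -0.0050088543
Term 3 = 0 (no dividend yield, q = 0)
Theta = -0.2892228116 + (-0.0050088543) + (0.0000000000) = -0.294232

Answer: Theta = -0.294232


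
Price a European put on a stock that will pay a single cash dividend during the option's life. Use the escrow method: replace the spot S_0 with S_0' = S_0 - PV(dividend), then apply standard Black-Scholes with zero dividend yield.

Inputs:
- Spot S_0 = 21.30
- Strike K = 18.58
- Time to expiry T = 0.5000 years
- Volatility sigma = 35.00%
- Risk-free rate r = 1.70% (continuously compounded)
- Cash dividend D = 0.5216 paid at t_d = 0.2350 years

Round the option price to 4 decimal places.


Answer: Price = 0.9742

Derivation:
PV(D) = D * exp(-r * t_d) = 0.5216 * 0.99601297 = 0.51952036
S_0' = S_0 - PV(D) = 21.3000 - 0.51952036 = 20.78047964
d1 = (ln(S_0'/K) + (r + sigma^2/2)*T) / (sigma*sqrt(T)) = 0.61034764
d2 = d1 - sigma*sqrt(T) = 0.36286026
exp(-rT) = 0.99153602
N(-d1) = 0.27081577; N(-d2) = 0.35835464
P = K * exp(-rT) * N(-d2) - S_0' * N(-d1) = 18.5800 * 0.99153602 * 0.35835464 - 20.78047964 * 0.27081577 = 0.9742


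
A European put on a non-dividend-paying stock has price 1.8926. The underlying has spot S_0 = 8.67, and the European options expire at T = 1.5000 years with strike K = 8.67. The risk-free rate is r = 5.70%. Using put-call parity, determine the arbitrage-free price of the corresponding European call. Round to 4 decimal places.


Answer: Call price = 2.6031

Derivation:
Put-call parity: C - P = S_0 * exp(-qT) - K * exp(-rT).
S_0 * exp(-qT) = 8.6700 * 1.00000000 = 8.67000000
K * exp(-rT) = 8.6700 * 0.91805314 = 7.95952075
C = P + S*exp(-qT) - K*exp(-rT)
C = 1.8926 + 8.67000000 - 7.95952075 = 2.6031


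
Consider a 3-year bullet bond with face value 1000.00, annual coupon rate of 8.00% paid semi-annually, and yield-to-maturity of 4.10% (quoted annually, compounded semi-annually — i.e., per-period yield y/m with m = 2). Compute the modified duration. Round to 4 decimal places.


Coupon per period c = face * coupon_rate / m = 40.000000
Periods per year m = 2; per-period yield y/m = 0.020500
Number of cashflows N = 6
Cashflows (t years, CF_t, discount factor 1/(1+y/m)^(m*t), PV):
  t = 0.5000: CF_t = 40.000000, DF = 0.979912, PV = 39.196472
  t = 1.0000: CF_t = 40.000000, DF = 0.960227, PV = 38.409086
  t = 1.5000: CF_t = 40.000000, DF = 0.940938, PV = 37.637517
  t = 2.0000: CF_t = 40.000000, DF = 0.922036, PV = 36.881447
  t = 2.5000: CF_t = 40.000000, DF = 0.903514, PV = 36.140566
  t = 3.0000: CF_t = 1040.000000, DF = 0.885364, PV = 920.778744
Price P = sum_t PV_t = 1109.043832
First compute Macaulay numerator sum_t t * PV_t:
  t * PV_t at t = 0.5000: 19.598236
  t * PV_t at t = 1.0000: 38.409086
  t * PV_t at t = 1.5000: 56.456275
  t * PV_t at t = 2.0000: 73.762895
  t * PV_t at t = 2.5000: 90.351414
  t * PV_t at t = 3.0000: 2762.336231
Macaulay duration D = 3040.914138 / 1109.043832 = 2.741924
Modified duration = D / (1 + y/m) = 2.741924 / (1 + 0.020500) = 2.686844

Answer: Modified duration = 2.6868


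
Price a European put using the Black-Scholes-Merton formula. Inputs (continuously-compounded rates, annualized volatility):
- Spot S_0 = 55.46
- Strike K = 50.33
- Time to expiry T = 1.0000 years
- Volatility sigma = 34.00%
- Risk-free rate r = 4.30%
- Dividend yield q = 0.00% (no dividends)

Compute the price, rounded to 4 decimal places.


Answer: Price = 3.9518

Derivation:
d1 = (ln(S/K) + (r - q + 0.5*sigma^2) * T) / (sigma * sqrt(T)) = 0.58194329
d2 = d1 - sigma * sqrt(T) = 0.24194329
exp(-rT) = 0.95791139; exp(-qT) = 1.00000000
P = K * exp(-rT) * N(-d2) - S_0 * exp(-qT) * N(-d1)
N(-d1) = 0.28030244; N(-d2) = 0.40441205
P = 50.3300 * 0.95791139 * 0.40441205 - 55.4600 * 1.00000000 * 0.28030244 = 3.9518


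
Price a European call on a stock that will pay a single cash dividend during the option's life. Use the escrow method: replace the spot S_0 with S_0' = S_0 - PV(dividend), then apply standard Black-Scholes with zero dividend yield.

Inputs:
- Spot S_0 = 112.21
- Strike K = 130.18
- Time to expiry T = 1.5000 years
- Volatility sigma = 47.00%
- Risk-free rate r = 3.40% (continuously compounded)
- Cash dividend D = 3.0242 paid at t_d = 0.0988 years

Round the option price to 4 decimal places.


PV(D) = D * exp(-r * t_d) = 3.0242 * 0.99664644 = 3.01405815
S_0' = S_0 - PV(D) = 112.2100 - 3.01405815 = 109.19594185
d1 = (ln(S_0'/K) + (r + sigma^2/2)*T) / (sigma*sqrt(T)) = 0.07105395
d2 = d1 - sigma*sqrt(T) = -0.50457614
exp(-rT) = 0.95027867
N(d1) = 0.52832259; N(d2) = 0.30692829
C = S_0' * N(d1) - K * exp(-rT) * N(d2) = 109.19594185 * 0.52832259 - 130.1800 * 0.95027867 * 0.30692829 = 19.7214

Answer: Price = 19.7214


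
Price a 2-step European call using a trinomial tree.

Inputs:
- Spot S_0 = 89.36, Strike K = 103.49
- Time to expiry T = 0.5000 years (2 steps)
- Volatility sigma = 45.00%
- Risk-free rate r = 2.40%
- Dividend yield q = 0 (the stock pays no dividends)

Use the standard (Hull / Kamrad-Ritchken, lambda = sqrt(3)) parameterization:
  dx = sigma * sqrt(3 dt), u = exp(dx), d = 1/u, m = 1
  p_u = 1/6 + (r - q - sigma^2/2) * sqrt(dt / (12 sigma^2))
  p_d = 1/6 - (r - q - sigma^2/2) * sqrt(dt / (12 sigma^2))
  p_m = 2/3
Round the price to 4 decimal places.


dt = T/N = 0.250000; dx = sigma*sqrt(3*dt) = 0.389711
u = exp(dx) = 1.476555; d = 1/u = 0.677252
p_u = 0.141889, p_m = 0.666667, p_d = 0.191445
Discount per step: exp(-r*dt) = 0.994018
Stock lattice S(k, j) with j the centered position index:
  k=0: S(0,+0) = 89.3600
  k=1: S(1,-1) = 60.5193; S(1,+0) = 89.3600; S(1,+1) = 131.9449
  k=2: S(2,-2) = 40.9868; S(2,-1) = 60.5193; S(2,+0) = 89.3600; S(2,+1) = 131.9449; S(2,+2) = 194.8239
Terminal payoffs V(N, j) = max(S_T - K, 0):
  V(2,-2) = 0.000000; V(2,-1) = 0.000000; V(2,+0) = 0.000000; V(2,+1) = 28.454923; V(2,+2) = 91.333889
Backward induction: V(k, j) = exp(-r*dt) * [p_u * V(k+1, j+1) + p_m * V(k+1, j) + p_d * V(k+1, j-1)]
  V(1,-1) = exp(-r*dt) * [p_u*0.000000 + p_m*0.000000 + p_d*0.000000] = 0.000000
  V(1,+0) = exp(-r*dt) * [p_u*28.454923 + p_m*0.000000 + p_d*0.000000] = 4.013280
  V(1,+1) = exp(-r*dt) * [p_u*91.333889 + p_m*28.454923 + p_d*0.000000] = 31.738196
  V(0,+0) = exp(-r*dt) * [p_u*31.738196 + p_m*4.013280 + p_d*0.000000] = 7.135868

Answer: Price = V(0,0) = 7.1359


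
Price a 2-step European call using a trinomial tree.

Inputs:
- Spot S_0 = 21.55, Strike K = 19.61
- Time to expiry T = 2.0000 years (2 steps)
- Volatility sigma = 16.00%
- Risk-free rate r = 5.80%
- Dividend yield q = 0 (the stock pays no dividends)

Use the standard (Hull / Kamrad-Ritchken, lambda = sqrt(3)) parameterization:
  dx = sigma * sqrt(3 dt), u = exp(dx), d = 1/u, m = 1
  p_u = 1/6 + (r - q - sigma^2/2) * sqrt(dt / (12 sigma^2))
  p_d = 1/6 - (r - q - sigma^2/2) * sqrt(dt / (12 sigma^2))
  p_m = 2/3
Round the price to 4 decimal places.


Answer: Price = V(0,0) = 4.4227

Derivation:
dt = T/N = 1.000000; dx = sigma*sqrt(3*dt) = 0.277128
u = exp(dx) = 1.319335; d = 1/u = 0.757957
p_u = 0.248217, p_m = 0.666667, p_d = 0.085116
Discount per step: exp(-r*dt) = 0.943650
Stock lattice S(k, j) with j the centered position index:
  k=0: S(0,+0) = 21.5500
  k=1: S(1,-1) = 16.3340; S(1,+0) = 21.5500; S(1,+1) = 28.4317
  k=2: S(2,-2) = 12.3805; S(2,-1) = 16.3340; S(2,+0) = 21.5500; S(2,+1) = 28.4317; S(2,+2) = 37.5109
Terminal payoffs V(N, j) = max(S_T - K, 0):
  V(2,-2) = 0.000000; V(2,-1) = 0.000000; V(2,+0) = 1.940000; V(2,+1) = 8.821678; V(2,+2) = 17.900919
Backward induction: V(k, j) = exp(-r*dt) * [p_u * V(k+1, j+1) + p_m * V(k+1, j) + p_d * V(k+1, j-1)]
  V(1,-1) = exp(-r*dt) * [p_u*1.940000 + p_m*0.000000 + p_d*0.000000] = 0.454407
  V(1,+0) = exp(-r*dt) * [p_u*8.821678 + p_m*1.940000 + p_d*0.000000] = 3.286758
  V(1,+1) = exp(-r*dt) * [p_u*17.900919 + p_m*8.821678 + p_d*1.940000] = 9.898476
  V(0,+0) = exp(-r*dt) * [p_u*9.898476 + p_m*3.286758 + p_d*0.454407] = 4.422721


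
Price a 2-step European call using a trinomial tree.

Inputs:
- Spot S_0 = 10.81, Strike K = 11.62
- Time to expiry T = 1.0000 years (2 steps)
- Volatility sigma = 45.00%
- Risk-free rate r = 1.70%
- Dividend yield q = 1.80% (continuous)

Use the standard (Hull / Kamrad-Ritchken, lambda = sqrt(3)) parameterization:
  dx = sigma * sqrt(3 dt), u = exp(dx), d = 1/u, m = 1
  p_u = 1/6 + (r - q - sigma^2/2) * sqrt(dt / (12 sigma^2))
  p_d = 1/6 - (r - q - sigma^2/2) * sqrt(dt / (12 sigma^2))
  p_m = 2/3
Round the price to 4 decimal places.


Answer: Price = V(0,0) = 1.4232

Derivation:
dt = T/N = 0.500000; dx = sigma*sqrt(3*dt) = 0.551135
u = exp(dx) = 1.735222; d = 1/u = 0.576295
p_u = 0.120285, p_m = 0.666667, p_d = 0.213048
Discount per step: exp(-r*dt) = 0.991536
Stock lattice S(k, j) with j the centered position index:
  k=0: S(0,+0) = 10.8100
  k=1: S(1,-1) = 6.2298; S(1,+0) = 10.8100; S(1,+1) = 18.7577
  k=2: S(2,-2) = 3.5902; S(2,-1) = 6.2298; S(2,+0) = 10.8100; S(2,+1) = 18.7577; S(2,+2) = 32.5488
Terminal payoffs V(N, j) = max(S_T - K, 0):
  V(2,-2) = 0.000000; V(2,-1) = 0.000000; V(2,+0) = 0.000000; V(2,+1) = 7.137747; V(2,+2) = 20.928849
Backward induction: V(k, j) = exp(-r*dt) * [p_u * V(k+1, j+1) + p_m * V(k+1, j) + p_d * V(k+1, j-1)]
  V(1,-1) = exp(-r*dt) * [p_u*0.000000 + p_m*0.000000 + p_d*0.000000] = 0.000000
  V(1,+0) = exp(-r*dt) * [p_u*7.137747 + p_m*0.000000 + p_d*0.000000] = 0.851298
  V(1,+1) = exp(-r*dt) * [p_u*20.928849 + p_m*7.137747 + p_d*0.000000] = 7.214344
  V(0,+0) = exp(-r*dt) * [p_u*7.214344 + p_m*0.851298 + p_d*0.000000] = 1.423162


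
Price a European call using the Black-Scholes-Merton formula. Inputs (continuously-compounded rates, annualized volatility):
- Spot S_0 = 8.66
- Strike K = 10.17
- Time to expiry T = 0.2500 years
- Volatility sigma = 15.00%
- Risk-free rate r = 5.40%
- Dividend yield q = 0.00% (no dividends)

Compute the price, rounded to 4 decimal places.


d1 = (ln(S/K) + (r - q + 0.5*sigma^2) * T) / (sigma * sqrt(T)) = -1.92553317
d2 = d1 - sigma * sqrt(T) = -2.00053317
exp(-rT) = 0.98659072; exp(-qT) = 1.00000000
C = S_0 * exp(-qT) * N(d1) - K * exp(-rT) * N(d2)
N(d1) = 0.02708135; N(d2) = 0.02272136
C = 8.6600 * 1.00000000 * 0.02708135 - 10.1700 * 0.98659072 * 0.02272136 = 0.0065

Answer: Price = 0.0065


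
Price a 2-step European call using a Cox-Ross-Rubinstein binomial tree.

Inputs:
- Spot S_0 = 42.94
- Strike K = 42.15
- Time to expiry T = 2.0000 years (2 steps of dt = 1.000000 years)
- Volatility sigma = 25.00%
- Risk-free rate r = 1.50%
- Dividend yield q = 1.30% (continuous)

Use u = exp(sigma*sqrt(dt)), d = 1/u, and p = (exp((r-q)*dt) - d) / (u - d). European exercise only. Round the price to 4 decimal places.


dt = T/N = 1.000000
u = exp(sigma*sqrt(dt)) = 1.284025; d = 1/u = 0.778801
p = (exp((r-q)*dt) - d) / (u - d) = 0.441786
Discount per step: exp(-r*dt) = 0.985112
Stock lattice S(k, i) with i counting down-moves:
  k=0: S(0,0) = 42.9400
  k=1: S(1,0) = 55.1361; S(1,1) = 33.4417
  k=2: S(2,0) = 70.7961; S(2,1) = 42.9400; S(2,2) = 26.0444
Terminal payoffs V(N, i) = max(S_T - K, 0):
  V(2,0) = 28.646091; V(2,1) = 0.790000; V(2,2) = 0.000000
Backward induction: V(k, i) = exp(-r*dt) * [p * V(k+1, i) + (1-p) * V(k+1, i+1)].
  V(1,0) = exp(-r*dt) * [p*28.646091 + (1-p)*0.790000] = 12.901453
  V(1,1) = exp(-r*dt) * [p*0.790000 + (1-p)*0.000000] = 0.343815
  V(0,0) = exp(-r*dt) * [p*12.901453 + (1-p)*0.343815] = 5.803890

Answer: Price = V(0,0) = 5.8039


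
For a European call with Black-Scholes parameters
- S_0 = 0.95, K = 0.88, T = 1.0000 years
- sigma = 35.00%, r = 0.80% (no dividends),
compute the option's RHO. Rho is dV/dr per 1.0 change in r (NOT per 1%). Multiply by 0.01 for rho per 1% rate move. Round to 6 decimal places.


d1 = 0.4165430775; d2 = 0.0665430775
phi(d1) = 0.3657911997; exp(-qT) = 1.0000000000; exp(-rT) = 0.9920319148
N(d2) = 0.5265272686
Rho = K*T*exp(-rT)*N(d2) = 0.8800 * 1.0000 * 0.9920319148 * 0.5265272686 = 0.459652

Answer: Rho = 0.459652


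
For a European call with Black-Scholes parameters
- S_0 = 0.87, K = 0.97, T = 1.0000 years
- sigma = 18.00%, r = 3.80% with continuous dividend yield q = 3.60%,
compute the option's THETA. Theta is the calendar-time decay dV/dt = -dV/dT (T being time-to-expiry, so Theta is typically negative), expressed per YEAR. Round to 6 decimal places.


Answer: Theta = -0.026033

Derivation:
d1 = -0.5033492214; d2 = -0.6833492214
phi(d1) = 0.3514742765; exp(-qT) = 0.9646402935; exp(-rT) = 0.9627129409
Theta = -S*exp(-qT)*phi(d1)*sigma/(2*sqrt(T)) - r*K*exp(-rT)*N(d2) + q*S*exp(-qT)*N(d1)
N(d1) = 0.3073593830; N(d2) = 0.2471930992; sqrt(T) = 1.0000000000
Term 1 = -0.8700 * 0.9646402935 * 0.3514742765 * 0.1800 / (2 * 1.0000000000) = -0.0265473213
Term 2 = -0.0380 * 0.9700 * 0.9627129409 * 0.2471930992 = -0.0087717952
Term 3 = 0.0360 * 0.8700 * 0.9646402935 * 0.3073593830 = 0.0092861058
Theta = -0.0265473213 + (-0.0087717952) + (0.0092861058) = -0.026033


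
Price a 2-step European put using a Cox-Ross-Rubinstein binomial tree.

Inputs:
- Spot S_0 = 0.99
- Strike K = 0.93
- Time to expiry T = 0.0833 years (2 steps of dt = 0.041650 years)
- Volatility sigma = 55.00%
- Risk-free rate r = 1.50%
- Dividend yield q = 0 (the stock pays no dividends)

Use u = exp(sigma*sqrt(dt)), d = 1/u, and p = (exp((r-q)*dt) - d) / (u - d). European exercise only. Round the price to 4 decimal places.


dt = T/N = 0.041650
u = exp(sigma*sqrt(dt)) = 1.118788; d = 1/u = 0.893825
p = (exp((r-q)*dt) - d) / (u - d) = 0.474746
Discount per step: exp(-r*dt) = 0.999375
Stock lattice S(k, i) with i counting down-moves:
  k=0: S(0,0) = 0.9900
  k=1: S(1,0) = 1.1076; S(1,1) = 0.8849
  k=2: S(2,0) = 1.2392; S(2,1) = 0.9900; S(2,2) = 0.7909
Terminal payoffs V(N, i) = max(K - S_T, 0):
  V(2,0) = 0.000000; V(2,1) = 0.000000; V(2,2) = 0.139067
Backward induction: V(k, i) = exp(-r*dt) * [p * V(k+1, i) + (1-p) * V(k+1, i+1)].
  V(1,0) = exp(-r*dt) * [p*0.000000 + (1-p)*0.000000] = 0.000000
  V(1,1) = exp(-r*dt) * [p*0.000000 + (1-p)*0.139067] = 0.073000
  V(0,0) = exp(-r*dt) * [p*0.000000 + (1-p)*0.073000] = 0.038320

Answer: Price = V(0,0) = 0.0383


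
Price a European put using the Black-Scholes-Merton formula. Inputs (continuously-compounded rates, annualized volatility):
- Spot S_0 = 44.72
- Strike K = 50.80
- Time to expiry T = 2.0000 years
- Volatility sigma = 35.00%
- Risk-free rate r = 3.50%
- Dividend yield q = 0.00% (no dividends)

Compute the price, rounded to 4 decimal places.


d1 = (ln(S/K) + (r - q + 0.5*sigma^2) * T) / (sigma * sqrt(T)) = 0.13136928
d2 = d1 - sigma * sqrt(T) = -0.36360547
exp(-rT) = 0.93239382; exp(-qT) = 1.00000000
P = K * exp(-rT) * N(-d2) - S_0 * exp(-qT) * N(-d1)
N(-d1) = 0.44774160; N(-d2) = 0.64192368
P = 50.8000 * 0.93239382 * 0.64192368 - 44.7200 * 1.00000000 * 0.44774160 = 10.3821

Answer: Price = 10.3821


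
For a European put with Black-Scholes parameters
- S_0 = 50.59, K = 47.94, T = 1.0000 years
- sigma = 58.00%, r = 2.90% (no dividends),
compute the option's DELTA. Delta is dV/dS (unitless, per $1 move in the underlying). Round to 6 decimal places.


Answer: Delta = -0.332593

Derivation:
d1 = 0.4327649988; d2 = -0.1472350012
phi(d1) = 0.3632800316; exp(-qT) = 1.0000000000; exp(-rT) = 0.9714164645
N(-d1) = 0.3325927518
Delta = -exp(-qT) * N(-d1) = -1.0000000000 * 0.3325927518 = -0.332593


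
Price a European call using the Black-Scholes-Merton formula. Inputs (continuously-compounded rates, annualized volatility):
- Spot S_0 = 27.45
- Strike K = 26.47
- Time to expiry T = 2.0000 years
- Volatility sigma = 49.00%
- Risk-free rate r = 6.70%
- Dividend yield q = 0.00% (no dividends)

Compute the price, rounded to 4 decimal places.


d1 = (ln(S/K) + (r - q + 0.5*sigma^2) * T) / (sigma * sqrt(T)) = 0.59231615
d2 = d1 - sigma * sqrt(T) = -0.10064849
exp(-rT) = 0.87459006; exp(-qT) = 1.00000000
C = S_0 * exp(-qT) * N(d1) - K * exp(-rT) * N(d2)
N(d1) = 0.72318055; N(d2) = 0.45991475
C = 27.4500 * 1.00000000 * 0.72318055 - 26.4700 * 0.87459006 * 0.45991475 = 9.2041

Answer: Price = 9.2041


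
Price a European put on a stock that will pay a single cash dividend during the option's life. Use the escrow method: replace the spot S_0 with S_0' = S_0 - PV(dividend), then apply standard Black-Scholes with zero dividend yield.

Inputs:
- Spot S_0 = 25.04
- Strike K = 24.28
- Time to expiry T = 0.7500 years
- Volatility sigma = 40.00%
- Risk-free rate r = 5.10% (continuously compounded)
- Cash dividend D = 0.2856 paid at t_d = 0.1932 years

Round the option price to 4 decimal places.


Answer: Price = 2.6601

Derivation:
PV(D) = D * exp(-r * t_d) = 0.2856 * 0.99019518 = 0.28279974
S_0' = S_0 - PV(D) = 25.0400 - 0.28279974 = 24.75720026
d1 = (ln(S_0'/K) + (r + sigma^2/2)*T) / (sigma*sqrt(T)) = 0.33980932
d2 = d1 - sigma*sqrt(T) = -0.00660085
exp(-rT) = 0.96247229
N(-d1) = 0.36700007; N(-d2) = 0.50263334
P = K * exp(-rT) * N(-d2) - S_0' * N(-d1) = 24.2800 * 0.96247229 * 0.50263334 - 24.75720026 * 0.36700007 = 2.6601


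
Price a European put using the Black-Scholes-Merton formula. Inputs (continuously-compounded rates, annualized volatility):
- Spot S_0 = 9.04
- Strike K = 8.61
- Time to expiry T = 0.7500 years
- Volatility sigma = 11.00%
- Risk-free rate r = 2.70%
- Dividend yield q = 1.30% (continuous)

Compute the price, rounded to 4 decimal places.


d1 = (ln(S/K) + (r - q + 0.5*sigma^2) * T) / (sigma * sqrt(T)) = 0.66943613
d2 = d1 - sigma * sqrt(T) = 0.57417333
exp(-rT) = 0.97995365; exp(-qT) = 0.99029738
P = K * exp(-rT) * N(-d2) - S_0 * exp(-qT) * N(-d1)
N(-d1) = 0.25160866; N(-d2) = 0.28292526
P = 8.6100 * 0.97995365 * 0.28292526 - 9.0400 * 0.99029738 * 0.25160866 = 0.1347

Answer: Price = 0.1347


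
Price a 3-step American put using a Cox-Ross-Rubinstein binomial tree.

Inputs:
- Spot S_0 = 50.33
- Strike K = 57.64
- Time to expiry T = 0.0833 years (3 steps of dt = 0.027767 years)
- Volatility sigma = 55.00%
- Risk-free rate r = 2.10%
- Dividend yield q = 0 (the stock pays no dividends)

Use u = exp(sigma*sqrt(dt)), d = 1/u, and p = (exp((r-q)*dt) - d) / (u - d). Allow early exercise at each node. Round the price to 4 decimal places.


Answer: Price = V(0,0) = 8.2055

Derivation:
dt = T/N = 0.027767
u = exp(sigma*sqrt(dt)) = 1.095979; d = 1/u = 0.912426
p = (exp((r-q)*dt) - d) / (u - d) = 0.480282
Discount per step: exp(-r*dt) = 0.999417
Stock lattice S(k, i) with i counting down-moves:
  k=0: S(0,0) = 50.3300
  k=1: S(1,0) = 55.1606; S(1,1) = 45.9224
  k=2: S(2,0) = 60.4549; S(2,1) = 50.3300; S(2,2) = 41.9008
  k=3: S(3,0) = 66.2573; S(3,1) = 55.1606; S(3,2) = 45.9224; S(3,3) = 38.2314
Terminal payoffs V(N, i) = max(K - S_T, 0):
  V(3,0) = 0.000000; V(3,1) = 2.479360; V(3,2) = 11.717601; V(3,3) = 19.408632
Backward induction: V(k, i) = exp(-r*dt) * [p * V(k+1, i) + (1-p) * V(k+1, i+1)]; then take max(V_cont, immediate exercise) for American.
  V(2,0) = exp(-r*dt) * [p*0.000000 + (1-p)*2.479360] = 1.287818; exercise = 0.000000; V(2,0) = max -> 1.287818
  V(2,1) = exp(-r*dt) * [p*2.479360 + (1-p)*11.717601] = 7.276400; exercise = 7.310000; V(2,1) = max -> 7.310000
  V(2,2) = exp(-r*dt) * [p*11.717601 + (1-p)*19.408632] = 15.705611; exercise = 15.739211; V(2,2) = max -> 15.739211
  V(1,0) = exp(-r*dt) * [p*1.287818 + (1-p)*7.310000] = 4.415082; exercise = 2.479360; V(1,0) = max -> 4.415082
  V(1,1) = exp(-r*dt) * [p*7.310000 + (1-p)*15.739211] = 11.684001; exercise = 11.717601; V(1,1) = max -> 11.717601
  V(0,0) = exp(-r*dt) * [p*4.415082 + (1-p)*11.717601] = 8.205549; exercise = 7.310000; V(0,0) = max -> 8.205549


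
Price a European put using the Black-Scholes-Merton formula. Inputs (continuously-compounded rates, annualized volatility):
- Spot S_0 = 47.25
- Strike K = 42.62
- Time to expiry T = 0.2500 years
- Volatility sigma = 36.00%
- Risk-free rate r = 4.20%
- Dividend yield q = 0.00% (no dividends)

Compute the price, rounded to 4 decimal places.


Answer: Price = 1.2849

Derivation:
d1 = (ln(S/K) + (r - q + 0.5*sigma^2) * T) / (sigma * sqrt(T)) = 0.72127237
d2 = d1 - sigma * sqrt(T) = 0.54127237
exp(-rT) = 0.98955493; exp(-qT) = 1.00000000
P = K * exp(-rT) * N(-d2) - S_0 * exp(-qT) * N(-d1)
N(-d1) = 0.23537098; N(-d2) = 0.29415993
P = 42.6200 * 0.98955493 * 0.29415993 - 47.2500 * 1.00000000 * 0.23537098 = 1.2849


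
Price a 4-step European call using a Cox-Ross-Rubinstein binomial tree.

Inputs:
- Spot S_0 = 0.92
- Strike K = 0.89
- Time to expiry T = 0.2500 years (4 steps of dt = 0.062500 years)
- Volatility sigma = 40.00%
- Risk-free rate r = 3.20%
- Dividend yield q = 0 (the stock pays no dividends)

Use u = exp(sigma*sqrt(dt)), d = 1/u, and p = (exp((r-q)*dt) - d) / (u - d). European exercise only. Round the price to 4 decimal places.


dt = T/N = 0.062500
u = exp(sigma*sqrt(dt)) = 1.105171; d = 1/u = 0.904837
p = (exp((r-q)*dt) - d) / (u - d) = 0.485014
Discount per step: exp(-r*dt) = 0.998002
Stock lattice S(k, i) with i counting down-moves:
  k=0: S(0,0) = 0.9200
  k=1: S(1,0) = 1.0168; S(1,1) = 0.8325
  k=2: S(2,0) = 1.1237; S(2,1) = 0.9200; S(2,2) = 0.7532
  k=3: S(3,0) = 1.2419; S(3,1) = 1.0168; S(3,2) = 0.8325; S(3,3) = 0.6816
  k=4: S(4,0) = 1.3725; S(4,1) = 1.1237; S(4,2) = 0.9200; S(4,3) = 0.7532; S(4,4) = 0.6167
Terminal payoffs V(N, i) = max(S_T - K, 0):
  V(4,0) = 0.482479; V(4,1) = 0.233691; V(4,2) = 0.030000; V(4,3) = 0.000000; V(4,4) = 0.000000
Backward induction: V(k, i) = exp(-r*dt) * [p * V(k+1, i) + (1-p) * V(k+1, i+1)].
  V(3,0) = exp(-r*dt) * [p*0.482479 + (1-p)*0.233691] = 0.353648
  V(3,1) = exp(-r*dt) * [p*0.233691 + (1-p)*0.030000] = 0.128535
  V(3,2) = exp(-r*dt) * [p*0.030000 + (1-p)*0.000000] = 0.014521
  V(3,3) = exp(-r*dt) * [p*0.000000 + (1-p)*0.000000] = 0.000000
  V(2,0) = exp(-r*dt) * [p*0.353648 + (1-p)*0.128535] = 0.237243
  V(2,1) = exp(-r*dt) * [p*0.128535 + (1-p)*0.014521] = 0.069680
  V(2,2) = exp(-r*dt) * [p*0.014521 + (1-p)*0.000000] = 0.007029
  V(1,0) = exp(-r*dt) * [p*0.237243 + (1-p)*0.069680] = 0.150649
  V(1,1) = exp(-r*dt) * [p*0.069680 + (1-p)*0.007029] = 0.037341
  V(0,0) = exp(-r*dt) * [p*0.150649 + (1-p)*0.037341] = 0.092113

Answer: Price = V(0,0) = 0.0921


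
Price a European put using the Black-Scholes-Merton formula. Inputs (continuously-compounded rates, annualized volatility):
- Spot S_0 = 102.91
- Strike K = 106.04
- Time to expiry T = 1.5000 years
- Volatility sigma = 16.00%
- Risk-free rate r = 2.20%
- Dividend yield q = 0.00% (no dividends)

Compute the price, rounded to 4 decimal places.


Answer: Price = 7.8650

Derivation:
d1 = (ln(S/K) + (r - q + 0.5*sigma^2) * T) / (sigma * sqrt(T)) = 0.11348506
d2 = d1 - sigma * sqrt(T) = -0.08247412
exp(-rT) = 0.96753856; exp(-qT) = 1.00000000
P = K * exp(-rT) * N(-d2) - S_0 * exp(-qT) * N(-d1)
N(-d1) = 0.45482301; N(-d2) = 0.53286515
P = 106.0400 * 0.96753856 * 0.53286515 - 102.9100 * 1.00000000 * 0.45482301 = 7.8650


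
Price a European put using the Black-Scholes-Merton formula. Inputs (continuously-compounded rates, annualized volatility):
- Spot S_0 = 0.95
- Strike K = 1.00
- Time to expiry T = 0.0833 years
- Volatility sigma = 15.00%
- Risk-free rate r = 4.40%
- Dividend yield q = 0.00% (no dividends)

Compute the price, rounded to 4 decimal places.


Answer: Price = 0.0492

Derivation:
d1 = (ln(S/K) + (r - q + 0.5*sigma^2) * T) / (sigma * sqrt(T)) = -1.07849747
d2 = d1 - sigma * sqrt(T) = -1.12179008
exp(-rT) = 0.99634151; exp(-qT) = 1.00000000
P = K * exp(-rT) * N(-d2) - S_0 * exp(-qT) * N(-d1)
N(-d1) = 0.85959410; N(-d2) = 0.86902415
P = 1.0000 * 0.99634151 * 0.86902415 - 0.9500 * 1.00000000 * 0.85959410 = 0.0492


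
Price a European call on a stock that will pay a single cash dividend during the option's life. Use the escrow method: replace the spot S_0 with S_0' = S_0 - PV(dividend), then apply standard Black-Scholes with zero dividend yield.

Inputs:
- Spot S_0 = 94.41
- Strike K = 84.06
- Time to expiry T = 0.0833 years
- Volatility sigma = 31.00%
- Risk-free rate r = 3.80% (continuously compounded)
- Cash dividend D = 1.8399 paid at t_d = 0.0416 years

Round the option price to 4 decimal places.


PV(D) = D * exp(-r * t_d) = 1.8399 * 0.99842045 = 1.83699378
S_0' = S_0 - PV(D) = 94.4100 - 1.83699378 = 92.57300622
d1 = (ln(S_0'/K) + (r + sigma^2/2)*T) / (sigma*sqrt(T)) = 1.15830013
d2 = d1 - sigma*sqrt(T) = 1.06882874
exp(-rT) = 0.99683960
N(d1) = 0.87662921; N(d2) = 0.85742658
C = S_0' * N(d1) - K * exp(-rT) * N(d2) = 92.57300622 * 0.87662921 - 84.0600 * 0.99683960 * 0.85742658 = 9.3047

Answer: Price = 9.3047


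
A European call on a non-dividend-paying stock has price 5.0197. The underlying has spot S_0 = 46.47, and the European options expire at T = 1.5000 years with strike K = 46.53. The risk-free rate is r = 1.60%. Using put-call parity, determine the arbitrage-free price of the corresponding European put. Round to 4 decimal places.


Put-call parity: C - P = S_0 * exp(-qT) - K * exp(-rT).
S_0 * exp(-qT) = 46.4700 * 1.00000000 = 46.47000000
K * exp(-rT) = 46.5300 * 0.97628571 = 45.42657408
P = C - S*exp(-qT) + K*exp(-rT)
P = 5.0197 - 46.47000000 + 45.42657408 = 3.9763

Answer: Put price = 3.9763


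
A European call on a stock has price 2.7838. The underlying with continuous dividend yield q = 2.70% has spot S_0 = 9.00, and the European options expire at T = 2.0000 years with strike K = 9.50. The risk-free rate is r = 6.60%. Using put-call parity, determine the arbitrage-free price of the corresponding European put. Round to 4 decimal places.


Put-call parity: C - P = S_0 * exp(-qT) - K * exp(-rT).
S_0 * exp(-qT) = 9.0000 * 0.94743211 = 8.52688896
K * exp(-rT) = 9.5000 * 0.87634100 = 8.32523945
P = C - S*exp(-qT) + K*exp(-rT)
P = 2.7838 - 8.52688896 + 8.32523945 = 2.5822

Answer: Put price = 2.5822


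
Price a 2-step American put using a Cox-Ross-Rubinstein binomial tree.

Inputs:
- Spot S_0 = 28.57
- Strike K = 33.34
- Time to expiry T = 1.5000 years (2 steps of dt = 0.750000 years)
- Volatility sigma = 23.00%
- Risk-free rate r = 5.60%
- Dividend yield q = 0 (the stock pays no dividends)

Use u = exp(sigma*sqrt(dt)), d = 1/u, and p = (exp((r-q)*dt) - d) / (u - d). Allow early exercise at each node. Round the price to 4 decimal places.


dt = T/N = 0.750000
u = exp(sigma*sqrt(dt)) = 1.220409; d = 1/u = 0.819398
p = (exp((r-q)*dt) - d) / (u - d) = 0.557333
Discount per step: exp(-r*dt) = 0.958870
Stock lattice S(k, i) with i counting down-moves:
  k=0: S(0,0) = 28.5700
  k=1: S(1,0) = 34.8671; S(1,1) = 23.4102
  k=2: S(2,0) = 42.5521; S(2,1) = 28.5700; S(2,2) = 19.1823
Terminal payoffs V(N, i) = max(K - S_T, 0):
  V(2,0) = 0.000000; V(2,1) = 4.770000; V(2,2) = 14.157747
Backward induction: V(k, i) = exp(-r*dt) * [p * V(k+1, i) + (1-p) * V(k+1, i+1)]; then take max(V_cont, immediate exercise) for American.
  V(1,0) = exp(-r*dt) * [p*0.000000 + (1-p)*4.770000] = 2.024673; exercise = 0.000000; V(1,0) = max -> 2.024673
  V(1,1) = exp(-r*dt) * [p*4.770000 + (1-p)*14.157747] = 8.558529; exercise = 9.929811; V(1,1) = max -> 9.929811
  V(0,0) = exp(-r*dt) * [p*2.024673 + (1-p)*9.929811] = 5.296810; exercise = 4.770000; V(0,0) = max -> 5.296810

Answer: Price = V(0,0) = 5.2968


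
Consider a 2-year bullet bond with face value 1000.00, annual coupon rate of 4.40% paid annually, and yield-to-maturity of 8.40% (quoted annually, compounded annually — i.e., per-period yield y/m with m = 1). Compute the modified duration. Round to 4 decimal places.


Answer: Modified duration = 1.8047

Derivation:
Coupon per period c = face * coupon_rate / m = 44.000000
Periods per year m = 1; per-period yield y/m = 0.084000
Number of cashflows N = 2
Cashflows (t years, CF_t, discount factor 1/(1+y/m)^(m*t), PV):
  t = 1.0000: CF_t = 44.000000, DF = 0.922509, PV = 40.590406
  t = 2.0000: CF_t = 1044.000000, DF = 0.851023, PV = 888.468294
Price P = sum_t PV_t = 929.058700
First compute Macaulay numerator sum_t t * PV_t:
  t * PV_t at t = 1.0000: 40.590406
  t * PV_t at t = 2.0000: 1776.936589
Macaulay duration D = 1817.526994 / 929.058700 = 1.956310
Modified duration = D / (1 + y/m) = 1.956310 / (1 + 0.084000) = 1.804714
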